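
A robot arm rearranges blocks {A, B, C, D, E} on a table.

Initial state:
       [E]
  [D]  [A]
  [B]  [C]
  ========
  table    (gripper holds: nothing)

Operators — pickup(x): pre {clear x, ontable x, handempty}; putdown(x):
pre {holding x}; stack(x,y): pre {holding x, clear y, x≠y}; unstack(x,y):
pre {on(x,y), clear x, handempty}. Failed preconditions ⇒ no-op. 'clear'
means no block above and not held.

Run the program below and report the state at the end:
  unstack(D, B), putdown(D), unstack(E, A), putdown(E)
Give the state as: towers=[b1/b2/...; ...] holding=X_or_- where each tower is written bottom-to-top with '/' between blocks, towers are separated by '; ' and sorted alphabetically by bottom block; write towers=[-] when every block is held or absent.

towers=[B; C/A; D; E] holding=-

step 1 (unstack(D, B)): towers=[B; C/A/E] holding=D
step 2 (putdown(D)): towers=[B; C/A/E; D] holding=-
step 3 (unstack(E, A)): towers=[B; C/A; D] holding=E
step 4 (putdown(E)): towers=[B; C/A; D; E] holding=-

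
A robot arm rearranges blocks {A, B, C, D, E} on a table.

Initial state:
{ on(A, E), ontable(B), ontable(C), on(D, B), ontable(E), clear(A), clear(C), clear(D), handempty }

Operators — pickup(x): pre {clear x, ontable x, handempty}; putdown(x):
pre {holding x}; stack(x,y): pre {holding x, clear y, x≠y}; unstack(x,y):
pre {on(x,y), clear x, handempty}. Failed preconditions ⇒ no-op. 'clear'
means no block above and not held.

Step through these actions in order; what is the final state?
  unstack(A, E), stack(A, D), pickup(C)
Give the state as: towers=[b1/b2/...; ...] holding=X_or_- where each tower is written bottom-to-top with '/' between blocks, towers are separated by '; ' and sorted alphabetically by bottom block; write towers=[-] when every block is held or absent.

step 1 (unstack(A, E)): towers=[B/D; C; E] holding=A
step 2 (stack(A, D)): towers=[B/D/A; C; E] holding=-
step 3 (pickup(C)): towers=[B/D/A; E] holding=C

towers=[B/D/A; E] holding=C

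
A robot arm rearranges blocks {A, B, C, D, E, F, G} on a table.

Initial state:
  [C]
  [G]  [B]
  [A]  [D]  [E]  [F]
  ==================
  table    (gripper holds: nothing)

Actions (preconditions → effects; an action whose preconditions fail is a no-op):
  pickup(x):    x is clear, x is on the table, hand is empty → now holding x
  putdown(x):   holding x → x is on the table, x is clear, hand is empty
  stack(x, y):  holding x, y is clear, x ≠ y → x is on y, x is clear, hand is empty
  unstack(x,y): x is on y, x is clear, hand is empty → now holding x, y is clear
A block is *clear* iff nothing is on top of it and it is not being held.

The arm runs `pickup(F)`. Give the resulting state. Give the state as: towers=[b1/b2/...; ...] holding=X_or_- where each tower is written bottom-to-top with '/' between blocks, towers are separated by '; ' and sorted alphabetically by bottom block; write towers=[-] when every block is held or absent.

before: towers=[A/G/C; D/B; E; F] holding=-
pre[pickup(F)]: clear(F) ok, ontable(F) ok, handempty ok
all met → apply pickup(F)
after:  towers=[A/G/C; D/B; E] holding=F

towers=[A/G/C; D/B; E] holding=F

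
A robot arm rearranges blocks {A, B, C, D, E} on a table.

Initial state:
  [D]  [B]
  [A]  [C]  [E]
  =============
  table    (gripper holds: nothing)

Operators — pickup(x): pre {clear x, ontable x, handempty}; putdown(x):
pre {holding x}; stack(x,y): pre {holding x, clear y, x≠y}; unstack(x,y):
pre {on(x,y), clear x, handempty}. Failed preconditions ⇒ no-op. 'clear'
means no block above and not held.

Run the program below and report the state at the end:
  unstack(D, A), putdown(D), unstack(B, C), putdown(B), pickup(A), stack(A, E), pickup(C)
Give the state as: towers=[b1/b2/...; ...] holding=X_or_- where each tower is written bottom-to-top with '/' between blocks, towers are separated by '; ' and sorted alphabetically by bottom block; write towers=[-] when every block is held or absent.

towers=[B; D; E/A] holding=C

step 1 (unstack(D, A)): towers=[A; C/B; E] holding=D
step 2 (putdown(D)): towers=[A; C/B; D; E] holding=-
step 3 (unstack(B, C)): towers=[A; C; D; E] holding=B
step 4 (putdown(B)): towers=[A; B; C; D; E] holding=-
step 5 (pickup(A)): towers=[B; C; D; E] holding=A
step 6 (stack(A, E)): towers=[B; C; D; E/A] holding=-
step 7 (pickup(C)): towers=[B; D; E/A] holding=C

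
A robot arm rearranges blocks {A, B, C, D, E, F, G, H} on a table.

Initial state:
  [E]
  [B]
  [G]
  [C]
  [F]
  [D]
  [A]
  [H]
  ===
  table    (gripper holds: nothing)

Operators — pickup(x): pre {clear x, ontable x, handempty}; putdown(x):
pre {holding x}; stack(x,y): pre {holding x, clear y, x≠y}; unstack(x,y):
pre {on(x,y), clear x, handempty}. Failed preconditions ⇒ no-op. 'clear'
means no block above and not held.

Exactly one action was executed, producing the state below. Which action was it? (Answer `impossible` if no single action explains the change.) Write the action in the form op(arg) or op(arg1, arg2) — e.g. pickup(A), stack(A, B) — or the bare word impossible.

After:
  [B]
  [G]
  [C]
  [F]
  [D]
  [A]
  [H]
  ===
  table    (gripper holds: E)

unstack(E, B)

target: towers=[H/A/D/F/C/G/B] holding=E
     unstack(E, B) → towers=[H/A/D/F/C/G/B] holding=E  ← match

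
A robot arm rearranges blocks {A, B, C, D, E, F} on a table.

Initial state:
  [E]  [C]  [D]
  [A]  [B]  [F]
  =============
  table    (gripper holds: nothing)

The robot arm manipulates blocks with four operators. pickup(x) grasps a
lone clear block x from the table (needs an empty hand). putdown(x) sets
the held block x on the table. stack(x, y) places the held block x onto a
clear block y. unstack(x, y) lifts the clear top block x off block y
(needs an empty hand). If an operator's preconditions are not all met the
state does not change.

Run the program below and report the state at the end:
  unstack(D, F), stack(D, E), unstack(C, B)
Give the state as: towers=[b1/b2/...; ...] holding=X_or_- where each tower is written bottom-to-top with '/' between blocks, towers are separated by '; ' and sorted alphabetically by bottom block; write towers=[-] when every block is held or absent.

towers=[A/E/D; B; F] holding=C

step 1 (unstack(D, F)): towers=[A/E; B/C; F] holding=D
step 2 (stack(D, E)): towers=[A/E/D; B/C; F] holding=-
step 3 (unstack(C, B)): towers=[A/E/D; B; F] holding=C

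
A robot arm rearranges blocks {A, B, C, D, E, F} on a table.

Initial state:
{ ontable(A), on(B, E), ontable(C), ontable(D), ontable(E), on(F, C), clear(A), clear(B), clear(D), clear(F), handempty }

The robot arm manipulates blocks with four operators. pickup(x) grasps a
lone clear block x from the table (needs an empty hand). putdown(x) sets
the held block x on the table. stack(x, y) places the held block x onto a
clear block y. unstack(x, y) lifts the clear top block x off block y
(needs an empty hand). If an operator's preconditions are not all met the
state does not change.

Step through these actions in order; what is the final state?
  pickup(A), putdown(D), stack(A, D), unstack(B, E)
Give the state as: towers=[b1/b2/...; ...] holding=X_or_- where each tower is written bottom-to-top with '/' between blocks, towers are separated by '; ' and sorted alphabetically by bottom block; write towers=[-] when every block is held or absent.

step 1 (pickup(A)): towers=[C/F; D; E/B] holding=A
step 2 (putdown(D)) [no-op]: towers=[C/F; D; E/B] holding=A
step 3 (stack(A, D)): towers=[C/F; D/A; E/B] holding=-
step 4 (unstack(B, E)): towers=[C/F; D/A; E] holding=B

towers=[C/F; D/A; E] holding=B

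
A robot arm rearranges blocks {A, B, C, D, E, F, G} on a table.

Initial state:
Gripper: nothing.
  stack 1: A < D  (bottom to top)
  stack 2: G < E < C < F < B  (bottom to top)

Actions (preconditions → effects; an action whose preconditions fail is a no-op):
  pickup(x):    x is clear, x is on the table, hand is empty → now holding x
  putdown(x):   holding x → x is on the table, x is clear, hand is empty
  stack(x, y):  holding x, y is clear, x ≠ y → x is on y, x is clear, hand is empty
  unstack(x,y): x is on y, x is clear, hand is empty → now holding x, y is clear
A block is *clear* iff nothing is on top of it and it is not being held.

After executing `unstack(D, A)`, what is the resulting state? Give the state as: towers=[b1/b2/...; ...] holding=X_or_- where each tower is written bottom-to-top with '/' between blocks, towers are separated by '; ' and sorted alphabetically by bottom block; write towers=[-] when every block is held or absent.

towers=[A; G/E/C/F/B] holding=D

before: towers=[A/D; G/E/C/F/B] holding=-
pre[unstack(D, A)]: on(D,A) ok, clear(D) ok, handempty ok
all met → apply unstack(D, A)
after:  towers=[A; G/E/C/F/B] holding=D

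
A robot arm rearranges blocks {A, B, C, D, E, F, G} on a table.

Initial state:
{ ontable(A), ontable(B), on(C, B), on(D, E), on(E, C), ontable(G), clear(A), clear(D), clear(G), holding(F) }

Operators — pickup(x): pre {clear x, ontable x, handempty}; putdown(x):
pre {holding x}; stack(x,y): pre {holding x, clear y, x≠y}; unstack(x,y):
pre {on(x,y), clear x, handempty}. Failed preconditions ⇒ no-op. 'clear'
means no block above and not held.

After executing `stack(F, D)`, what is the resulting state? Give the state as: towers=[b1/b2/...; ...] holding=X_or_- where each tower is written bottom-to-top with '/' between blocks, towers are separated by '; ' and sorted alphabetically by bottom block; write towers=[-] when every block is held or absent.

before: towers=[A; B/C/E/D; G] holding=F
pre[stack(F, D)]: holding(F) ✓, clear(D) ✓, F≠D ✓
all met → apply stack(F, D)
after:  towers=[A; B/C/E/D/F; G] holding=-

towers=[A; B/C/E/D/F; G] holding=-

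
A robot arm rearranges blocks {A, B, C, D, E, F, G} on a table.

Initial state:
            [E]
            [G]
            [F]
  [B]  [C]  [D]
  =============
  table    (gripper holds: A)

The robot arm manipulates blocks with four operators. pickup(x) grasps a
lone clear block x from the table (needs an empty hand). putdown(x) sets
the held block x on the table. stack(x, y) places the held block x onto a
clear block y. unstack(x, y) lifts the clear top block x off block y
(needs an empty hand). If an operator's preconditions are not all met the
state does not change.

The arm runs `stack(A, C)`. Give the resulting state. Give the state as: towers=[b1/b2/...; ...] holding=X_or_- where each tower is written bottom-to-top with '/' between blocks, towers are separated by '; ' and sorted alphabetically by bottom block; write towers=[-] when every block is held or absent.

towers=[B; C/A; D/F/G/E] holding=-

before: towers=[B; C; D/F/G/E] holding=A
pre[stack(A, C)]: holding(A) yes, clear(C) yes, A≠C yes
all met → apply stack(A, C)
after:  towers=[B; C/A; D/F/G/E] holding=-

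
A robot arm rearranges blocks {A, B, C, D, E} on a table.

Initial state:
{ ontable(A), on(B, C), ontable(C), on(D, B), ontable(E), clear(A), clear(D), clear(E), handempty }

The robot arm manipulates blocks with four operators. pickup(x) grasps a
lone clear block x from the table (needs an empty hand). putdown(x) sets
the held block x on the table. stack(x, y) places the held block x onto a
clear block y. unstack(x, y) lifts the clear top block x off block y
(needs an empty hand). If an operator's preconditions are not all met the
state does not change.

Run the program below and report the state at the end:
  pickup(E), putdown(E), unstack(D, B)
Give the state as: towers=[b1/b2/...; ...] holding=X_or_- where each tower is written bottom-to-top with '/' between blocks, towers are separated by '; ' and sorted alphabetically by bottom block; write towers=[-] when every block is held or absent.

towers=[A; C/B; E] holding=D

step 1 (pickup(E)): towers=[A; C/B/D] holding=E
step 2 (putdown(E)): towers=[A; C/B/D; E] holding=-
step 3 (unstack(D, B)): towers=[A; C/B; E] holding=D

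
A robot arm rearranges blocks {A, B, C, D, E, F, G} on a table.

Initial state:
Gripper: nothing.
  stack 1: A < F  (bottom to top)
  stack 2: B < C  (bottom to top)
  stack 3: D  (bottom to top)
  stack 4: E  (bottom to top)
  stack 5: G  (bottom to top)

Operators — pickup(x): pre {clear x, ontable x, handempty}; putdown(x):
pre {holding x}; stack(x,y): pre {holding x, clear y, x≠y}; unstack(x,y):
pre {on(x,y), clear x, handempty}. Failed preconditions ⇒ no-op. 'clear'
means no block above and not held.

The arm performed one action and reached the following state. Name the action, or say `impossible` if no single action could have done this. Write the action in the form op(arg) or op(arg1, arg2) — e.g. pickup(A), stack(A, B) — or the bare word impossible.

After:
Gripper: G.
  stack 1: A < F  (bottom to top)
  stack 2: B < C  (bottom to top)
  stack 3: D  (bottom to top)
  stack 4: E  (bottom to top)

pickup(G)

target: towers=[A/F; B/C; D; E] holding=G
     unstack(F, A) → towers=[A; B/C; D; E; G] holding=F
         pickup(G) → towers=[A/F; B/C; D; E] holding=G  ← match
         pickup(D) → towers=[A/F; B/C; E; G] holding=D
         pickup(E) → towers=[A/F; B/C; D; G] holding=E
     unstack(C, B) → towers=[A/F; B; D; E; G] holding=C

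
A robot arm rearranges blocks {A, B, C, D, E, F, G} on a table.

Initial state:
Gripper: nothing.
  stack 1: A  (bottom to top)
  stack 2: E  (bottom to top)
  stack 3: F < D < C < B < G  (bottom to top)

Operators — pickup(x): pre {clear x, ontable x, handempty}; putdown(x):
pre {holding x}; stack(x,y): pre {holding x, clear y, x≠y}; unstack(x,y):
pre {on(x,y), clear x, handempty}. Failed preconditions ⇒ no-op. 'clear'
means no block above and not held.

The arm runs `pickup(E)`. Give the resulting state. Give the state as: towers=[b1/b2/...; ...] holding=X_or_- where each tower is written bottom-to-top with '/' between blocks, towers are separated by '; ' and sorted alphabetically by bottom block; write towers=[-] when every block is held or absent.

towers=[A; F/D/C/B/G] holding=E

before: towers=[A; E; F/D/C/B/G] holding=-
pre[pickup(E)]: clear(E) yes, ontable(E) yes, handempty yes
all met → apply pickup(E)
after:  towers=[A; F/D/C/B/G] holding=E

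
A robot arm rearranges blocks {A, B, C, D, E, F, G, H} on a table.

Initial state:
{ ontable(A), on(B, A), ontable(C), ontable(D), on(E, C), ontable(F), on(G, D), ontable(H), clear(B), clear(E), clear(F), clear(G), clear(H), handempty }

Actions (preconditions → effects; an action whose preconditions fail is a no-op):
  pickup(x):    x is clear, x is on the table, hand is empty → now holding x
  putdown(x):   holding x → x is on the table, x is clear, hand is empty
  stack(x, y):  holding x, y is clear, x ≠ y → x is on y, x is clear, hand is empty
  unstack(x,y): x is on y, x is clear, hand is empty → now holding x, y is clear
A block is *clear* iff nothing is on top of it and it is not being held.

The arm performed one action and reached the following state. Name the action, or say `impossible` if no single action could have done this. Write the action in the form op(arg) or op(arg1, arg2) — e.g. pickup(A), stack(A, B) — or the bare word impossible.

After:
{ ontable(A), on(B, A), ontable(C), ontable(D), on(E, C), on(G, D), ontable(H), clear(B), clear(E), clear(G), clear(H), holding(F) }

pickup(F)

target: towers=[A/B; C/E; D/G; H] holding=F
     unstack(G, D) → towers=[A/B; C/E; D; F; H] holding=G
     unstack(E, C) → towers=[A/B; C; D/G; F; H] holding=E
         pickup(H) → towers=[A/B; C/E; D/G; F] holding=H
     unstack(B, A) → towers=[A; C/E; D/G; F; H] holding=B
         pickup(F) → towers=[A/B; C/E; D/G; H] holding=F  ← match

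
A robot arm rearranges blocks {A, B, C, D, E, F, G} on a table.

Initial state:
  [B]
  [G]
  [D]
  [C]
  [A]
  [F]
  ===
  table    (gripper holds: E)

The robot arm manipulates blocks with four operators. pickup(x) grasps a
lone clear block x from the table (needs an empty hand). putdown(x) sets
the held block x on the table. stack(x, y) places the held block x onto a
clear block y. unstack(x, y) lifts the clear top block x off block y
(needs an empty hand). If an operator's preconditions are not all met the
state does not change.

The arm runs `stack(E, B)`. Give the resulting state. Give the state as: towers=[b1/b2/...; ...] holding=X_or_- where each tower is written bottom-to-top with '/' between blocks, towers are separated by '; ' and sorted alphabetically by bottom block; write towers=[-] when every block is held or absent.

before: towers=[F/A/C/D/G/B] holding=E
pre[stack(E, B)]: holding(E) ✓, clear(B) ✓, E≠B ✓
all met → apply stack(E, B)
after:  towers=[F/A/C/D/G/B/E] holding=-

towers=[F/A/C/D/G/B/E] holding=-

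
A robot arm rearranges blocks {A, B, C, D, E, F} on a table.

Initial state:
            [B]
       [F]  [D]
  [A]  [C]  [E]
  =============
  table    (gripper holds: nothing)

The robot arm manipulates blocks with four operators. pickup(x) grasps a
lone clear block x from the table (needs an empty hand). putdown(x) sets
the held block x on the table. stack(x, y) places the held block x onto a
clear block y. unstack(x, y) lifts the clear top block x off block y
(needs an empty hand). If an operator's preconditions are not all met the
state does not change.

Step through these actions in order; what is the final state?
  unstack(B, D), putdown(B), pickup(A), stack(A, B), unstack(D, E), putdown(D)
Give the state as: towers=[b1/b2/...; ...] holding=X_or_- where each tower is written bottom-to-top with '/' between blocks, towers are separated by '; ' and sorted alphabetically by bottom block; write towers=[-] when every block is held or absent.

step 1 (unstack(B, D)): towers=[A; C/F; E/D] holding=B
step 2 (putdown(B)): towers=[A; B; C/F; E/D] holding=-
step 3 (pickup(A)): towers=[B; C/F; E/D] holding=A
step 4 (stack(A, B)): towers=[B/A; C/F; E/D] holding=-
step 5 (unstack(D, E)): towers=[B/A; C/F; E] holding=D
step 6 (putdown(D)): towers=[B/A; C/F; D; E] holding=-

towers=[B/A; C/F; D; E] holding=-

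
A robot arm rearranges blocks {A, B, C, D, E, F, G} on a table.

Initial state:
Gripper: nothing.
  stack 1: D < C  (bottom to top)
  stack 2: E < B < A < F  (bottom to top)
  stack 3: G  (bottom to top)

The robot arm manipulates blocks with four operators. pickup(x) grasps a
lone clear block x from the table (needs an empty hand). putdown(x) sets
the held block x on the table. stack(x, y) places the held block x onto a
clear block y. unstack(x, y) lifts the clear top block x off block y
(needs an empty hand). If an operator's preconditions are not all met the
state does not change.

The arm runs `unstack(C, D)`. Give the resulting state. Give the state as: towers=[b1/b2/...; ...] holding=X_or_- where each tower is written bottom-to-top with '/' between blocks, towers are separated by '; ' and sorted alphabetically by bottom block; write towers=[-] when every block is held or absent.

before: towers=[D/C; E/B/A/F; G] holding=-
pre[unstack(C, D)]: on(C,D) ✓, clear(C) ✓, handempty ✓
all met → apply unstack(C, D)
after:  towers=[D; E/B/A/F; G] holding=C

towers=[D; E/B/A/F; G] holding=C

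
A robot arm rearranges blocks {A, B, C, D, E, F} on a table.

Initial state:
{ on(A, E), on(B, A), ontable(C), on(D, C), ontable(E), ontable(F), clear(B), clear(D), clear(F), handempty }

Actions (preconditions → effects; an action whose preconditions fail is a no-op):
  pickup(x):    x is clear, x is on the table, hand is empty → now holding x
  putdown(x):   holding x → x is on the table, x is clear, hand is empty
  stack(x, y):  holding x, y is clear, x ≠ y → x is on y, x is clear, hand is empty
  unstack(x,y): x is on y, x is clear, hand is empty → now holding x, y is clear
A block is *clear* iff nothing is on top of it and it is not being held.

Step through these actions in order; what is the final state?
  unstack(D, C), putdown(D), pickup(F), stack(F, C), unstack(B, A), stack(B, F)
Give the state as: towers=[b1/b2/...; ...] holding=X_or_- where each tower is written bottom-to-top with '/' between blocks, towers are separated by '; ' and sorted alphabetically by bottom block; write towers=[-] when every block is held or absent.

towers=[C/F/B; D; E/A] holding=-

step 1 (unstack(D, C)): towers=[C; E/A/B; F] holding=D
step 2 (putdown(D)): towers=[C; D; E/A/B; F] holding=-
step 3 (pickup(F)): towers=[C; D; E/A/B] holding=F
step 4 (stack(F, C)): towers=[C/F; D; E/A/B] holding=-
step 5 (unstack(B, A)): towers=[C/F; D; E/A] holding=B
step 6 (stack(B, F)): towers=[C/F/B; D; E/A] holding=-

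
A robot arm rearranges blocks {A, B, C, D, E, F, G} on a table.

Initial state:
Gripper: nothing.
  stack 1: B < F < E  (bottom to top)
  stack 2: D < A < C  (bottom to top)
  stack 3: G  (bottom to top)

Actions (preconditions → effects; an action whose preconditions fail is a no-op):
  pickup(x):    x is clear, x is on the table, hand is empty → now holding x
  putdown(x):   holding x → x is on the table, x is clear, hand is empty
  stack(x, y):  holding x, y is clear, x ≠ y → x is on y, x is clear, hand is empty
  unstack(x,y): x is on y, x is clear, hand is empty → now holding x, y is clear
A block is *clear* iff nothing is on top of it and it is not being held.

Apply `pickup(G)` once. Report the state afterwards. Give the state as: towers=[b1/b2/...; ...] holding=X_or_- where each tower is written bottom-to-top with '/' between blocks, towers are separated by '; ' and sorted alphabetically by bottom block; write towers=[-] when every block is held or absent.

before: towers=[B/F/E; D/A/C; G] holding=-
pre[pickup(G)]: clear(G) ✓, ontable(G) ✓, handempty ✓
all met → apply pickup(G)
after:  towers=[B/F/E; D/A/C] holding=G

towers=[B/F/E; D/A/C] holding=G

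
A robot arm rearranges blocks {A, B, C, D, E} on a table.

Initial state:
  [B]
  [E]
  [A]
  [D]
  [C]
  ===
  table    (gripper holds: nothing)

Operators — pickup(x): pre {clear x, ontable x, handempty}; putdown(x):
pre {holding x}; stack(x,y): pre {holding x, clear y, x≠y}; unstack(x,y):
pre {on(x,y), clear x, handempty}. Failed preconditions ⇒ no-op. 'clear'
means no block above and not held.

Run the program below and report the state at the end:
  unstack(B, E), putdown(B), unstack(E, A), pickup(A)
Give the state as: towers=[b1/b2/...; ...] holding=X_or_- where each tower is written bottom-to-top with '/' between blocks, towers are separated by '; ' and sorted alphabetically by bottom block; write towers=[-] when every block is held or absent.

step 1 (unstack(B, E)): towers=[C/D/A/E] holding=B
step 2 (putdown(B)): towers=[B; C/D/A/E] holding=-
step 3 (unstack(E, A)): towers=[B; C/D/A] holding=E
step 4 (pickup(A)) [no-op]: towers=[B; C/D/A] holding=E

towers=[B; C/D/A] holding=E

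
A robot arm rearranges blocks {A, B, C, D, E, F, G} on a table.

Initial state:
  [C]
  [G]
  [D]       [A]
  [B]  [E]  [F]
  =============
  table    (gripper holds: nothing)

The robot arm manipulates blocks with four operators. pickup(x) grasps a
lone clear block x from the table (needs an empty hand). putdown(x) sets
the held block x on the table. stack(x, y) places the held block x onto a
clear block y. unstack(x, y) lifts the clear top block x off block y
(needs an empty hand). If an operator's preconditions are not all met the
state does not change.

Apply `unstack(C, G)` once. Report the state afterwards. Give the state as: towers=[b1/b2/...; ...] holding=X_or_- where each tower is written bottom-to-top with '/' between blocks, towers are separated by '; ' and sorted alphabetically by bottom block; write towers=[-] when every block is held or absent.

before: towers=[B/D/G/C; E; F/A] holding=-
pre[unstack(C, G)]: on(C,G) ✓, clear(C) ✓, handempty ✓
all met → apply unstack(C, G)
after:  towers=[B/D/G; E; F/A] holding=C

towers=[B/D/G; E; F/A] holding=C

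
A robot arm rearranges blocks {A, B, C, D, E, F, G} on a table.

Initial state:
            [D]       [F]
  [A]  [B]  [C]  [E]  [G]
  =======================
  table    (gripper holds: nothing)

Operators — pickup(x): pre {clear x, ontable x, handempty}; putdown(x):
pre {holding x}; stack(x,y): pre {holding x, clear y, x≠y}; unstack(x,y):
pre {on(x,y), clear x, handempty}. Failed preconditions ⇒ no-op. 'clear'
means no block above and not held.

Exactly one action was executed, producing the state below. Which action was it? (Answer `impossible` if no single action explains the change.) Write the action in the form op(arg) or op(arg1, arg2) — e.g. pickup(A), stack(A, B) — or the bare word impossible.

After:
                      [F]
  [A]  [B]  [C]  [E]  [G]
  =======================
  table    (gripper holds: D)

unstack(D, C)

target: towers=[A; B; C; E; G/F] holding=D
         pickup(B) → towers=[A; C/D; E; G/F] holding=B
     unstack(F, G) → towers=[A; B; C/D; E; G] holding=F
     unstack(D, C) → towers=[A; B; C; E; G/F] holding=D  ← match
         pickup(A) → towers=[B; C/D; E; G/F] holding=A
         pickup(E) → towers=[A; B; C/D; G/F] holding=E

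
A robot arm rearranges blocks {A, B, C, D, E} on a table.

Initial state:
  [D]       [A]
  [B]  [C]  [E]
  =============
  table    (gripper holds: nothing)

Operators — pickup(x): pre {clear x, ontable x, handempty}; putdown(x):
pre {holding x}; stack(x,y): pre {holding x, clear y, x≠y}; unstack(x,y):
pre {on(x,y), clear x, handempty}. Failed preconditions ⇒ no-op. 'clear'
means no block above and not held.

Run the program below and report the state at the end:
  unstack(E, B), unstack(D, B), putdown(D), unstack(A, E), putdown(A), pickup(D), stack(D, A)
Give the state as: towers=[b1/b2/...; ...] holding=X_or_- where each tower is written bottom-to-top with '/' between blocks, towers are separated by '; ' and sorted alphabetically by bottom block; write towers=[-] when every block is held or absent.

towers=[A/D; B; C; E] holding=-

step 1 (unstack(E, B)) [no-op]: towers=[B/D; C; E/A] holding=-
step 2 (unstack(D, B)): towers=[B; C; E/A] holding=D
step 3 (putdown(D)): towers=[B; C; D; E/A] holding=-
step 4 (unstack(A, E)): towers=[B; C; D; E] holding=A
step 5 (putdown(A)): towers=[A; B; C; D; E] holding=-
step 6 (pickup(D)): towers=[A; B; C; E] holding=D
step 7 (stack(D, A)): towers=[A/D; B; C; E] holding=-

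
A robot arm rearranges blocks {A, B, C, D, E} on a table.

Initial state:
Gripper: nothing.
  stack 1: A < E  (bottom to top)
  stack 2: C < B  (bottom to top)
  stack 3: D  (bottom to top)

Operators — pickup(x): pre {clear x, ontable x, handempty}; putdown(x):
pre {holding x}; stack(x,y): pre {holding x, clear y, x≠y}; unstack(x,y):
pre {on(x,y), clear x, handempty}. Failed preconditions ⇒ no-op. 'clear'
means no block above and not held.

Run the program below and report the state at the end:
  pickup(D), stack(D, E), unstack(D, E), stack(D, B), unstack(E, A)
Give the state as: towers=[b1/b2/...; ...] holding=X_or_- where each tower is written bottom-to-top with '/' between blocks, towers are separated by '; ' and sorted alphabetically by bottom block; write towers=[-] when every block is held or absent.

step 1 (pickup(D)): towers=[A/E; C/B] holding=D
step 2 (stack(D, E)): towers=[A/E/D; C/B] holding=-
step 3 (unstack(D, E)): towers=[A/E; C/B] holding=D
step 4 (stack(D, B)): towers=[A/E; C/B/D] holding=-
step 5 (unstack(E, A)): towers=[A; C/B/D] holding=E

towers=[A; C/B/D] holding=E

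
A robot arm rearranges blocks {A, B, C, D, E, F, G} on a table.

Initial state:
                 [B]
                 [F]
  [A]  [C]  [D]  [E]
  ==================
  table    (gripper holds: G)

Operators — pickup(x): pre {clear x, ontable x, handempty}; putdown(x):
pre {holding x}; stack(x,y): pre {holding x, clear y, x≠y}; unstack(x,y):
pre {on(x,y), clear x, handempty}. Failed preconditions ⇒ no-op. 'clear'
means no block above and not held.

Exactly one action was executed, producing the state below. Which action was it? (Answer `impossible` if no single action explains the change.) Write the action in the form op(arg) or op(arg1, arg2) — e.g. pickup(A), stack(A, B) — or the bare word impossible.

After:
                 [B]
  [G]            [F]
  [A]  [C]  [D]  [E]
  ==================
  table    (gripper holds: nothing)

stack(G, A)

target: towers=[A/G; C; D; E/F/B] holding=-
        putdown(G) → towers=[A; C; D; E/F/B; G] holding=-
       stack(G, B) → towers=[A; C; D; E/F/B/G] holding=-
       stack(G, D) → towers=[A; C; D/G; E/F/B] holding=-
       stack(G, A) → towers=[A/G; C; D; E/F/B] holding=-  ← match
       stack(G, C) → towers=[A; C/G; D; E/F/B] holding=-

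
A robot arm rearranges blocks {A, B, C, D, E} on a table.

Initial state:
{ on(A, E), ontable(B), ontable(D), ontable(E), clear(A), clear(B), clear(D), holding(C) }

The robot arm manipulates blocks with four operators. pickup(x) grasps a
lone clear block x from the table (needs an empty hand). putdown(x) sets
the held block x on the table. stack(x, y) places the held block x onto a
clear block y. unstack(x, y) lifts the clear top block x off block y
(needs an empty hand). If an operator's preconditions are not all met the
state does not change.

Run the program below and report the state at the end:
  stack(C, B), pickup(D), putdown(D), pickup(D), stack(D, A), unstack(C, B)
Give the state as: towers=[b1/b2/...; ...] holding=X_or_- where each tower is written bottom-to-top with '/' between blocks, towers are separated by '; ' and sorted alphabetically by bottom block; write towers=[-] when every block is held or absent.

step 1 (stack(C, B)): towers=[B/C; D; E/A] holding=-
step 2 (pickup(D)): towers=[B/C; E/A] holding=D
step 3 (putdown(D)): towers=[B/C; D; E/A] holding=-
step 4 (pickup(D)): towers=[B/C; E/A] holding=D
step 5 (stack(D, A)): towers=[B/C; E/A/D] holding=-
step 6 (unstack(C, B)): towers=[B; E/A/D] holding=C

towers=[B; E/A/D] holding=C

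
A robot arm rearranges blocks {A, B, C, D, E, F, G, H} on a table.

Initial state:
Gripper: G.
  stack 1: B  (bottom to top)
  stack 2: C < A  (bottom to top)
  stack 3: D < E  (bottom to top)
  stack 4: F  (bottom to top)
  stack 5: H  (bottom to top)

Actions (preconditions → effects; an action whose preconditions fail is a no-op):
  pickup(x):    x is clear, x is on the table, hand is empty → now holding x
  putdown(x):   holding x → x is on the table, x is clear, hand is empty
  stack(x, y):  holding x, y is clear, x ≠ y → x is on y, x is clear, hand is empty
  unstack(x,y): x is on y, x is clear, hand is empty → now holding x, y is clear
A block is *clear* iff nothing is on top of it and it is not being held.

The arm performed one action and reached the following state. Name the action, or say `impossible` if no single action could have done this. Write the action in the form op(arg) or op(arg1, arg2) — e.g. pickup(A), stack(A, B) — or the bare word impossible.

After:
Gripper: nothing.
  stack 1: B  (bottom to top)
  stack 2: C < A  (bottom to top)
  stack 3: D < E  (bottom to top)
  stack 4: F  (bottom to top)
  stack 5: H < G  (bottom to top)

target: towers=[B; C/A; D/E; F; H/G] holding=-
        putdown(G) → towers=[B; C/A; D/E; F; G; H] holding=-
       stack(G, A) → towers=[B; C/A/G; D/E; F; H] holding=-
       stack(G, E) → towers=[B; C/A; D/E/G; F; H] holding=-
       stack(G, H) → towers=[B; C/A; D/E; F; H/G] holding=-  ← match
       stack(G, B) → towers=[B/G; C/A; D/E; F; H] holding=-
       stack(G, F) → towers=[B; C/A; D/E; F/G; H] holding=-

stack(G, H)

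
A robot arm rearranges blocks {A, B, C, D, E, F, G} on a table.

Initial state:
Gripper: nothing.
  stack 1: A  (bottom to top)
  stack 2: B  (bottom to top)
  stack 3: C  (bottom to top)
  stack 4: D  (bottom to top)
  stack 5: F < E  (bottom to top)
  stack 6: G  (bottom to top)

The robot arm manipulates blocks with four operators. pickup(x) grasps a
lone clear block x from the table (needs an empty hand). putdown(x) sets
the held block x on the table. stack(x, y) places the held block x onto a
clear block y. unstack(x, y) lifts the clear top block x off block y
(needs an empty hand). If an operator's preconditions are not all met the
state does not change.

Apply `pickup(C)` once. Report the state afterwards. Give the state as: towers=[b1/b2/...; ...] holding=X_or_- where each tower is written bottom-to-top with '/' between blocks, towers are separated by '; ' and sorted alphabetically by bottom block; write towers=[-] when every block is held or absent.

before: towers=[A; B; C; D; F/E; G] holding=-
pre[pickup(C)]: clear(C) ok, ontable(C) ok, handempty ok
all met → apply pickup(C)
after:  towers=[A; B; D; F/E; G] holding=C

towers=[A; B; D; F/E; G] holding=C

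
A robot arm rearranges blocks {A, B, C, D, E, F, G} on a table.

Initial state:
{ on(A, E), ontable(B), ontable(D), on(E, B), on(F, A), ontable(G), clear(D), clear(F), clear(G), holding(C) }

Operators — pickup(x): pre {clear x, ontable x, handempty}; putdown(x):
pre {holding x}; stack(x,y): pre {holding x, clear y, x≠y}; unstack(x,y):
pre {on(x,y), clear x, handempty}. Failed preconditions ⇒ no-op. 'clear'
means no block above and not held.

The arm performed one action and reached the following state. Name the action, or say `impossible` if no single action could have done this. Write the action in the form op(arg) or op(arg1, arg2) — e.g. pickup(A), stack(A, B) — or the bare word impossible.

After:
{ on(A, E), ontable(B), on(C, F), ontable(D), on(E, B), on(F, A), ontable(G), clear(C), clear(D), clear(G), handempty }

target: towers=[B/E/A/F/C; D; G] holding=-
        putdown(C) → towers=[B/E/A/F; C; D; G] holding=-
       stack(C, F) → towers=[B/E/A/F/C; D; G] holding=-  ← match
       stack(C, G) → towers=[B/E/A/F; D; G/C] holding=-
       stack(C, D) → towers=[B/E/A/F; D/C; G] holding=-

stack(C, F)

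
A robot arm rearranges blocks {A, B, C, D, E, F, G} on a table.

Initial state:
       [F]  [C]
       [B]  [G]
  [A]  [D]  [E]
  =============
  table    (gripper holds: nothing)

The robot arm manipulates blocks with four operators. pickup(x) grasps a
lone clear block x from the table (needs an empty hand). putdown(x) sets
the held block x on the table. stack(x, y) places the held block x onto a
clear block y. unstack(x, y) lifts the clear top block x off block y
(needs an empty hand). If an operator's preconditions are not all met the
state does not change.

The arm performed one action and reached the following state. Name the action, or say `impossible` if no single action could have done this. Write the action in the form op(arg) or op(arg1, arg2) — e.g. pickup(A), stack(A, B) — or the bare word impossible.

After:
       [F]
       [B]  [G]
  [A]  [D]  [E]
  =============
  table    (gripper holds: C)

target: towers=[A; D/B/F; E/G] holding=C
     unstack(F, B) → towers=[A; D/B; E/G/C] holding=F
         pickup(A) → towers=[D/B/F; E/G/C] holding=A
     unstack(C, G) → towers=[A; D/B/F; E/G] holding=C  ← match

unstack(C, G)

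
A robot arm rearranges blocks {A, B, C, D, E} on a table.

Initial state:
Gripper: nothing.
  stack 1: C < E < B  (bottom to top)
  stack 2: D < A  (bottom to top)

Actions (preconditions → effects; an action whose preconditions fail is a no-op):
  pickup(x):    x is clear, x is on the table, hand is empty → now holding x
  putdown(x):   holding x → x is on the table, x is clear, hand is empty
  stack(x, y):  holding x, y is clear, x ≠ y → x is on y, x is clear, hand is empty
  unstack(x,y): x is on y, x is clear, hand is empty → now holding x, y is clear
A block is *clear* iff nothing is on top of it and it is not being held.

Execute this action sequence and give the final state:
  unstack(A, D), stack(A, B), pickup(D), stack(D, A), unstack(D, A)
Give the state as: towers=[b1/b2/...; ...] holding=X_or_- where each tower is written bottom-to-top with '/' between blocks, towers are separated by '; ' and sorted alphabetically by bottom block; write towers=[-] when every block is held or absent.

towers=[C/E/B/A] holding=D

step 1 (unstack(A, D)): towers=[C/E/B; D] holding=A
step 2 (stack(A, B)): towers=[C/E/B/A; D] holding=-
step 3 (pickup(D)): towers=[C/E/B/A] holding=D
step 4 (stack(D, A)): towers=[C/E/B/A/D] holding=-
step 5 (unstack(D, A)): towers=[C/E/B/A] holding=D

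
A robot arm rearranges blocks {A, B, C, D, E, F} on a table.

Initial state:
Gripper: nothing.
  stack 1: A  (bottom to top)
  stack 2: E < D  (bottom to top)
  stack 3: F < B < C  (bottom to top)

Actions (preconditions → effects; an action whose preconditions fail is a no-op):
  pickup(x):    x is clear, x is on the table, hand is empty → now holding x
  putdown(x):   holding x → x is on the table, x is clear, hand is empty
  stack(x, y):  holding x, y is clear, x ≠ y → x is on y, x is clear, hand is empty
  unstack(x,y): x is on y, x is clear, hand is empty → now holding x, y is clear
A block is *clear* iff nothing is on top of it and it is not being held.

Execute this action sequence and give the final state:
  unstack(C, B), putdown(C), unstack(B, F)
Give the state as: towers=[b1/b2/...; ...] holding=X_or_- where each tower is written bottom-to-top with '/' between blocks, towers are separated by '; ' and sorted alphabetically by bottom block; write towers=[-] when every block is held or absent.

towers=[A; C; E/D; F] holding=B

step 1 (unstack(C, B)): towers=[A; E/D; F/B] holding=C
step 2 (putdown(C)): towers=[A; C; E/D; F/B] holding=-
step 3 (unstack(B, F)): towers=[A; C; E/D; F] holding=B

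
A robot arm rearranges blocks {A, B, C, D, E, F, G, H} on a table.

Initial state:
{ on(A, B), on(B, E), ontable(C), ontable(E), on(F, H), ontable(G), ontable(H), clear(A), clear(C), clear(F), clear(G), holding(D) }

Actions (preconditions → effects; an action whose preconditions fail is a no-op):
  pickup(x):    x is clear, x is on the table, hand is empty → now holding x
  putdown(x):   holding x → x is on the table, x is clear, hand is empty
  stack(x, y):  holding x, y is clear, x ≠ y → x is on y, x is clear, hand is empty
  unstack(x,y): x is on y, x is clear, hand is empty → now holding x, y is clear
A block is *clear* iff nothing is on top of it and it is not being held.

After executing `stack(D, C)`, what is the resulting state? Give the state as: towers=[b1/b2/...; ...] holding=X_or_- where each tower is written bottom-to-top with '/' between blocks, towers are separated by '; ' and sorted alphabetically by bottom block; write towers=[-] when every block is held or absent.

towers=[C/D; E/B/A; G; H/F] holding=-

before: towers=[C; E/B/A; G; H/F] holding=D
pre[stack(D, C)]: holding(D) ✓, clear(C) ✓, D≠C ✓
all met → apply stack(D, C)
after:  towers=[C/D; E/B/A; G; H/F] holding=-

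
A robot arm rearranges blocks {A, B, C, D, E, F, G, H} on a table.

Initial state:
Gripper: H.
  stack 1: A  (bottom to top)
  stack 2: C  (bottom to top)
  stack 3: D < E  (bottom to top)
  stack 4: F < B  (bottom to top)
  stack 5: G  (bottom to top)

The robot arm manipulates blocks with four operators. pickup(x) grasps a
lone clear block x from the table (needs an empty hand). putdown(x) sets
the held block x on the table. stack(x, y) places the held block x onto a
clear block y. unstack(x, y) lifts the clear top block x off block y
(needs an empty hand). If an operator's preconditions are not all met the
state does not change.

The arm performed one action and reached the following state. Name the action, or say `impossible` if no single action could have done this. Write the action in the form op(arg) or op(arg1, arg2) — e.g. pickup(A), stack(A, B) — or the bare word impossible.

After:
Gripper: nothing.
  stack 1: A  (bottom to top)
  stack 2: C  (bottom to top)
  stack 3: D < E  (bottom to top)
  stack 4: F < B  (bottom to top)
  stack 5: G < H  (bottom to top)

stack(H, G)

target: towers=[A; C; D/E; F/B; G/H] holding=-
        putdown(H) → towers=[A; C; D/E; F/B; G; H] holding=-
       stack(H, G) → towers=[A; C; D/E; F/B; G/H] holding=-  ← match
       stack(H, A) → towers=[A/H; C; D/E; F/B; G] holding=-
       stack(H, E) → towers=[A; C; D/E/H; F/B; G] holding=-
       stack(H, B) → towers=[A; C; D/E; F/B/H; G] holding=-
       stack(H, C) → towers=[A; C/H; D/E; F/B; G] holding=-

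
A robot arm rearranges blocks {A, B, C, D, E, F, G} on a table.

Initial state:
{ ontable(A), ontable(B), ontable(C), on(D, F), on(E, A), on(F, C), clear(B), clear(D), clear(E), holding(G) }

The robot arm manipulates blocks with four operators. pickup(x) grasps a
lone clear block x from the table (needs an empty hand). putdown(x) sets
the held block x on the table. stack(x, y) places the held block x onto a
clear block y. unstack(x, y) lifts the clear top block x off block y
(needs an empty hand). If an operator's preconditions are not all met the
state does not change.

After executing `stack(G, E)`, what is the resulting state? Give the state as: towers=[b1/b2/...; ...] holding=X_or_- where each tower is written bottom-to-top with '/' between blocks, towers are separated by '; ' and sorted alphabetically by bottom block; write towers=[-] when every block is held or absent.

before: towers=[A/E; B; C/F/D] holding=G
pre[stack(G, E)]: holding(G) ✓, clear(E) ✓, G≠E ✓
all met → apply stack(G, E)
after:  towers=[A/E/G; B; C/F/D] holding=-

towers=[A/E/G; B; C/F/D] holding=-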